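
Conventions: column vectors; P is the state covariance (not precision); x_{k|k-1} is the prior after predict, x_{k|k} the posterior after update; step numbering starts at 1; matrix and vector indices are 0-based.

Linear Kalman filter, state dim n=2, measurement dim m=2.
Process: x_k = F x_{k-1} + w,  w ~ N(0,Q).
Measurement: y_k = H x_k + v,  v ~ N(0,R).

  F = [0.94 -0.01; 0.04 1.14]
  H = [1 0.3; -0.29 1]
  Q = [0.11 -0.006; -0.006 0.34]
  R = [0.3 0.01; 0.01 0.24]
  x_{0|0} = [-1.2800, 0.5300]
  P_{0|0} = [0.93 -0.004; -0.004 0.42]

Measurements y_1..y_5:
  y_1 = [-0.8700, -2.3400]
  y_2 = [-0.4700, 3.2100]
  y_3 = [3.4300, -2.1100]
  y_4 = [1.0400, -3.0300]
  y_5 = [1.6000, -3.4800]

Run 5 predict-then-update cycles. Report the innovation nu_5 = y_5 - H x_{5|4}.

step 1: x^-=[-1.2085, 0.5530]  P^-=[0.9319 0.0199; 0.0199 0.8870]  S=[1.3236 0.0240; 0.0240 1.1938]  K=[0.7126 -0.2240; 0.2027 0.7341]  nu=[0.1726, -3.2435]  x^+=[-0.3588, -1.7929]  P^+=[0.2075 0.0135; 0.0135 0.1821]
step 2: x^-=[-0.3194, -2.0583]  P^-=[0.2931 0.0142; 0.0142 0.5783]  S=[0.6537 0.1115; 0.1115 0.8347]  K=[0.4803 -0.1489; 0.1738 0.6647]  nu=[0.4669, 5.1757]  x^+=[-0.8660, 1.4629]  P^+=[0.1397 0.0096; 0.0096 0.1640]
step 3: x^-=[-0.8287, 1.6331]  P^-=[0.2333 0.0076; 0.0076 0.5543]  S=[0.5878 0.1156; 0.1156 0.8095]  K=[0.4274 -0.1352; 0.1664 0.6582]  nu=[3.7688, -3.9834]  x^+=[1.3206, -0.3616]  P^+=[0.1245 0.0079; 0.0079 0.1619]
step 4: x^-=[1.2450, -0.3595]  P^-=[0.2199 0.0053; 0.0053 0.5514]  S=[0.5727 0.1165; 0.1165 0.8068]  K=[0.4136 -0.1322; 0.1643 0.6578]  nu=[-0.0972, -2.3095]  x^+=[1.5100, -1.8946]  P^+=[0.1205 0.0074; 0.0074 0.1617]
step 5: x^-=[1.4384, -2.0994]  P^-=[0.2164 0.0046; 0.0046 0.5509]  S=[0.5687 0.1167; 0.1167 0.8065]  K=[0.4099 -0.1314; 0.1637 0.6578]  nu=[0.7915, -0.9635]  x^+=[1.8894, -2.6036]  P^+=[0.1195 0.0072; 0.0072 0.1616]

innov = [0.7915, -0.9635]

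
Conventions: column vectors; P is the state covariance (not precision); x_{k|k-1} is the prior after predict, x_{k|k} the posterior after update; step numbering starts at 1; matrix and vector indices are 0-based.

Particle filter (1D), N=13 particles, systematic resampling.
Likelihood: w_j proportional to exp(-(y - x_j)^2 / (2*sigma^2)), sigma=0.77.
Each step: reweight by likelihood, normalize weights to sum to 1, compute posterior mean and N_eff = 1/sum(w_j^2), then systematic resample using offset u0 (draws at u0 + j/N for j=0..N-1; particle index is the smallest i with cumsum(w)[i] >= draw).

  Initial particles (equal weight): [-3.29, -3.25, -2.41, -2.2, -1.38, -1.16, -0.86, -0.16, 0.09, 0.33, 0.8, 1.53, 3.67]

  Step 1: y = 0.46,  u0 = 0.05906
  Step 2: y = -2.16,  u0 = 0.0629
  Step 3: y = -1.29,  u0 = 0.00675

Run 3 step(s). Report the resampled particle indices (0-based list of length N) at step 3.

resampled_idx = [0, 0, 1, 2, 3, 3, 4, 5, 5, 6, 7, 8, 10]

step 1: w=[0.0000, 0.0000, 0.0002, 0.0006, 0.0134, 0.0255, 0.0536, 0.1686, 0.2078, 0.2299, 0.2115, 0.0888, 0.0000]  mean=0.2767  Neff=5.5318  idx=[6, 7, 7, 8, 8, 8, 9, 9, 9, 10, 10, 10, 11]
step 2: w=[0.6518, 0.0929, 0.0929, 0.0379, 0.0379, 0.0379, 0.0145, 0.0145, 0.0145, 0.0017, 0.0017, 0.0017, 0.0000]  mean=-0.5616  Neff=2.2371  idx=[0, 0, 0, 0, 0, 0, 0, 0, 1, 2, 2, 4, 8]
step 3: w=[0.1046, 0.1046, 0.1046, 0.1046, 0.1046, 0.1046, 0.1046, 0.1046, 0.0417, 0.0417, 0.0417, 0.0245, 0.0134]  mean=-0.7333  Neff=10.6861  idx=[0, 0, 1, 2, 3, 3, 4, 5, 5, 6, 7, 8, 10]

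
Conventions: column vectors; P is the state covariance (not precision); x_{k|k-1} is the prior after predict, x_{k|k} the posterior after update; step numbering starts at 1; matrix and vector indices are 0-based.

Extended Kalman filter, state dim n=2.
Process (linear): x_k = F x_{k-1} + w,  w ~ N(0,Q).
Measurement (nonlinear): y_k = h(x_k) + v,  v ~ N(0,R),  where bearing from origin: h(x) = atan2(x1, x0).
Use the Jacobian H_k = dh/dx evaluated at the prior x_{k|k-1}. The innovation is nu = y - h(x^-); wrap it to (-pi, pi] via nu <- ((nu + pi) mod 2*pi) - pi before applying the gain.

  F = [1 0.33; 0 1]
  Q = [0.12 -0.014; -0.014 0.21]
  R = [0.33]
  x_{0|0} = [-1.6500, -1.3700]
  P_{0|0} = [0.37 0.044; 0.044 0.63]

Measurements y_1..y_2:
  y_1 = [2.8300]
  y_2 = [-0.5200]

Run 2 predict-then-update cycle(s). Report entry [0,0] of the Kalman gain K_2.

K[0,0] = -0.1267

step 1: x^-=[-2.1021, -1.3700]  P^-=[0.5876 0.2379; 0.2379 0.8400]  H_jac=[0.2176 -0.3339]  S=[0.4169]  K=[0.1162; -0.5486]  nu=[-0.8892]  x^+=[-2.2054, -0.8822]  P^+=[0.5820 0.2645; 0.2645 0.7145]
step 2: x^-=[-2.4966, -0.8822]  P^-=[0.9544 0.4863; 0.4863 0.9245]  H_jac=[0.1258 -0.3561]  S=[0.4188]  K=[-0.1267; -0.6400]  nu=[2.2819]  x^+=[-2.7857, -2.3427]  P^+=[0.9477 0.4523; 0.4523 0.7530]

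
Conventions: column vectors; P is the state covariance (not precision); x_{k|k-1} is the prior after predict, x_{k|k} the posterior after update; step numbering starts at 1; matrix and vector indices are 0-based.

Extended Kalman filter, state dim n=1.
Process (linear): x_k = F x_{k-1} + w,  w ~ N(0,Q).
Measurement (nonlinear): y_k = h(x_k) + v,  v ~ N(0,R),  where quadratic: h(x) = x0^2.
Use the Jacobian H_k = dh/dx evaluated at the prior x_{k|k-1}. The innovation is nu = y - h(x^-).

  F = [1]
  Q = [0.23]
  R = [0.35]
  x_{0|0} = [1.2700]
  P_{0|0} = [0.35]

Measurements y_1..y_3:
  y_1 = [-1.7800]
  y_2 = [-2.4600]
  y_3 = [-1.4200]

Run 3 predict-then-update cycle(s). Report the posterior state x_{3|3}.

x_post = [0.3865]

step 1: x^-=[1.2700]  P^-=[0.5800]  H_jac=[2.5400]  S=[4.0919]  K=[0.3600]  nu=[-3.3929]  x^+=[0.0485]  P^+=[0.0496]
step 2: x^-=[0.0485]  P^-=[0.2796]  H_jac=[0.0969]  S=[0.3526]  K=[0.0769]  nu=[-2.4623]  x^+=[-0.1408]  P^+=[0.2775]
step 3: x^-=[-0.1408]  P^-=[0.5075]  H_jac=[-0.2816]  S=[0.3902]  K=[-0.3662]  nu=[-1.4398]  x^+=[0.3865]  P^+=[0.4552]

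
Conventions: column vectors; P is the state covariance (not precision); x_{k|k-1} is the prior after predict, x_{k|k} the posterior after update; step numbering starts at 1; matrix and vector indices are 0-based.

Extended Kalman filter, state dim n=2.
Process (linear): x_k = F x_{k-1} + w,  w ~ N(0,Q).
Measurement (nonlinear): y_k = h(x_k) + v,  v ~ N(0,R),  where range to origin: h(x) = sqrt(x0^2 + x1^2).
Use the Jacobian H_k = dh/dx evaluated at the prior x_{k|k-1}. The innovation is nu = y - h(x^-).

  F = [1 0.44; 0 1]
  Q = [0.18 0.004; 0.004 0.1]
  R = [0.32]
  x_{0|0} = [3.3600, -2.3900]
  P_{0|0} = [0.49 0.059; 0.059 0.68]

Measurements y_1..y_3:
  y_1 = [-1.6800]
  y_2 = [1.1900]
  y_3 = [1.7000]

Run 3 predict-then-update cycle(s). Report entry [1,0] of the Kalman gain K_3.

step 1: x^-=[2.3084, -2.3900]  P^-=[0.8536 0.3622; 0.3622 0.7800]  H_jac=[0.6947 -0.7193]  S=[0.7735]  K=[0.4298; -0.4000]  nu=[-5.0028]  x^+=[0.1582, -0.3889]  P^+=[0.7107 0.4952; 0.4952 0.6562]
step 2: x^-=[-0.0130, -0.3889]  P^-=[1.4535 0.7879; 0.7879 0.7562]  H_jac=[-0.0333 -0.9994]  S=[1.1294]  K=[-0.7401; -0.6924]  nu=[0.8009]  x^+=[-0.6057, -0.9434]  P^+=[0.8349 0.2091; 0.2091 0.2147]
step 3: x^-=[-1.0208, -0.9434]  P^-=[1.2405 0.3076; 0.3076 0.3147]  H_jac=[-0.7344 -0.6787]  S=[1.4407]  K=[-0.7773; -0.3051]  nu=[0.3100]  x^+=[-1.2617, -1.0380]  P^+=[0.3701 -0.0340; -0.0340 0.1806]

K[1,0] = -0.3051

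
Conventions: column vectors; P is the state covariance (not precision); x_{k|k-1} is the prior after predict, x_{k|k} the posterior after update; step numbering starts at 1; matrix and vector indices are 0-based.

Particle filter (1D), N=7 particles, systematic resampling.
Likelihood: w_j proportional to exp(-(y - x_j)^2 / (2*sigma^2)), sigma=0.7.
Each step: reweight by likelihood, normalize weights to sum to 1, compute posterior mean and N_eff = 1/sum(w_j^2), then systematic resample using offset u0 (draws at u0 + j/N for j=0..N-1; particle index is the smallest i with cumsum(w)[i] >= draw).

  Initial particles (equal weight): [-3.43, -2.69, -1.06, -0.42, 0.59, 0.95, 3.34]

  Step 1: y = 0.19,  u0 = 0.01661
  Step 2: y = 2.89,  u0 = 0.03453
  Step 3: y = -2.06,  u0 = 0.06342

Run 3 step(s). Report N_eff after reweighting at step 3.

step 1: w=[0.0000, 0.0001, 0.0886, 0.2985, 0.3707, 0.2421, 0.0000]  mean=0.2292  Neff=3.4133  idx=[2, 3, 3, 4, 4, 4, 5]
step 2: w=[0.0000, 0.0004, 0.0004, 0.1290, 0.1290, 0.1290, 0.6123]  mean=0.8096  Neff=2.3541  idx=[3, 4, 5, 6, 6, 6, 6]
step 3: w=[0.2857, 0.2857, 0.2857, 0.0357, 0.0357, 0.0357, 0.0357]  mean=0.6414  Neff=4.0003  idx=[0, 0, 1, 1, 2, 2, 4]

N_eff = 4.0003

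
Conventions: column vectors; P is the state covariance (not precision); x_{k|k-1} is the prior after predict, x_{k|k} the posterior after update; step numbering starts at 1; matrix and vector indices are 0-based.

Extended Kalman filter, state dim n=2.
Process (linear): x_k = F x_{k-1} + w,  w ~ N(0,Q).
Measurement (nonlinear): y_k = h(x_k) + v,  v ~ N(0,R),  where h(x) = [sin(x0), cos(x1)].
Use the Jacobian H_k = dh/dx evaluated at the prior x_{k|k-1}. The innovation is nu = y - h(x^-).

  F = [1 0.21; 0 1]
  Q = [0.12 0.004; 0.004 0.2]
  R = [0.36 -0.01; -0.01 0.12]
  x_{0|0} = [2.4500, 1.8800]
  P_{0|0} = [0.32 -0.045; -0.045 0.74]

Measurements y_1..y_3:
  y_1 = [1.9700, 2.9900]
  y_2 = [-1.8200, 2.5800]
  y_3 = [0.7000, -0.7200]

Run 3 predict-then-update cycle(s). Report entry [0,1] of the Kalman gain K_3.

step 1: x^-=[2.8448, 1.8800]  P^-=[0.4537 0.1144; 0.1144 0.9400]  H_jac=[-0.9563 0.0000; 0.0000 -0.9526]  S=[0.7749 0.0942; 0.0942 0.9730]  K=[-0.5528 -0.0585; -0.0296 -0.9174]  nu=[1.6775, 3.2943]  x^+=[1.7248, -1.1920]  P^+=[0.2075 0.0016; 0.0016 0.1153]
step 2: x^-=[1.4745, -1.1920]  P^-=[0.3332 0.0298; 0.0298 0.3153]  H_jac=[0.0962 0.0000; 0.0000 0.9291]  S=[0.3631 -0.0073; -0.0073 0.3922]  K=[0.0897 0.0722; 0.0230 0.7474]  nu=[-2.8154, 2.2102]  x^+=[1.3814, 0.3951]  P^+=[0.3284 0.0084; 0.0084 0.0963]
step 3: x^-=[1.4644, 0.3951]  P^-=[0.4561 0.0326; 0.0326 0.2963]  H_jac=[0.1062 0.0000; 0.0000 -0.3849]  S=[0.3651 -0.0113; -0.0113 0.1639]  K=[0.1305 -0.0675; -0.0121 -0.6966]  nu=[-0.2943, -1.6430]  x^+=[1.5369, 1.5432]  P^+=[0.4490 0.0244; 0.0244 0.2169]

K[0,1] = -0.0675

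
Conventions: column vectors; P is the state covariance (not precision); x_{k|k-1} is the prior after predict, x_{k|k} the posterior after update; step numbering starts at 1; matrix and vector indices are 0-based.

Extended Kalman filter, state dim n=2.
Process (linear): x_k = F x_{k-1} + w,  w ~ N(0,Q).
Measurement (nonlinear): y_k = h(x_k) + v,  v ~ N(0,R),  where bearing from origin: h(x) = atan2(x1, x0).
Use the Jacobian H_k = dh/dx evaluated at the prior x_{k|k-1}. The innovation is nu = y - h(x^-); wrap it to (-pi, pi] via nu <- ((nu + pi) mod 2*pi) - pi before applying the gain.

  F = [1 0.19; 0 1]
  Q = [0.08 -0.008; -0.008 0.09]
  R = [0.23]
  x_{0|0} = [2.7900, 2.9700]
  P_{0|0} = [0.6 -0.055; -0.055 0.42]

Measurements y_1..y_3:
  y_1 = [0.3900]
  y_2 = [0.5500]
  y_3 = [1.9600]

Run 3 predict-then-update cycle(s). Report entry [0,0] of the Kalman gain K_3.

K[0,0] = -0.1949

step 1: x^-=[3.3543, 2.9700]  P^-=[0.6743 0.0168; 0.0168 0.5100]  H_jac=[-0.1480 0.1671]  S=[0.2582]  K=[-0.3756; 0.3205]  nu=[-0.3347]  x^+=[3.4800, 2.8627]  P^+=[0.6378 0.0479; 0.0479 0.4835]
step 2: x^-=[4.0239, 2.8627]  P^-=[0.7535 0.1317; 0.1317 0.5735]  H_jac=[-0.1174 0.1650]  S=[0.2509]  K=[-0.2659; 0.3155]  nu=[-0.0684]  x^+=[4.0421, 2.8412]  P^+=[0.7358 0.1528; 0.1528 0.5485]
step 3: x^-=[4.5819, 2.8412]  P^-=[0.8936 0.2490; 0.2490 0.6385]  H_jac=[-0.0977 0.1576]  S=[0.2467]  K=[-0.1949; 0.3093]  nu=[1.4049]  x^+=[4.3080, 3.2757]  P^+=[0.8842 0.2639; 0.2639 0.6149]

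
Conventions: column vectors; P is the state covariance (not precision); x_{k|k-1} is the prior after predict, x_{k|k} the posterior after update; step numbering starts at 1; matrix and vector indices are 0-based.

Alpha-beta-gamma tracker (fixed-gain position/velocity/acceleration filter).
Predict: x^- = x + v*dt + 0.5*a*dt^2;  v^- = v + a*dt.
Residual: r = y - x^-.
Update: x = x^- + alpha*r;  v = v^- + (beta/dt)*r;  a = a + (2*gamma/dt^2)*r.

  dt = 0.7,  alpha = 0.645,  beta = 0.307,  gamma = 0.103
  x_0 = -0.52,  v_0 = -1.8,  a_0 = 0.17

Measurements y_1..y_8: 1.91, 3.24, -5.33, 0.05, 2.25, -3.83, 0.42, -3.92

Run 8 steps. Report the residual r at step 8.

resid = -2.8159

step 1: x_pred=-1.7384  r=3.6483  x^+=0.6148  v^+=-0.0809  a^+=1.7038
step 2: x_pred=0.9756  r=2.2644  x^+=2.4361  v^+=2.1048  a^+=2.6558
step 3: x_pred=4.5602  r=-9.8902  x^+=-1.8190  v^+=-0.3737  a^+=-1.5021
step 4: x_pred=-2.4486  r=2.4986  x^+=-0.8370  v^+=-0.3294  a^+=-0.4517
step 5: x_pred=-1.1782  r=3.4282  x^+=1.0330  v^+=0.8579  a^+=0.9895
step 6: x_pred=1.8760  r=-5.7060  x^+=-1.8044  v^+=-0.9518  a^+=-1.4093
step 7: x_pred=-2.8159  r=3.2359  x^+=-0.7288  v^+=-0.5192  a^+=-0.0489
step 8: x_pred=-1.1041  r=-2.8159  x^+=-2.9204  v^+=-1.7883  a^+=-1.2327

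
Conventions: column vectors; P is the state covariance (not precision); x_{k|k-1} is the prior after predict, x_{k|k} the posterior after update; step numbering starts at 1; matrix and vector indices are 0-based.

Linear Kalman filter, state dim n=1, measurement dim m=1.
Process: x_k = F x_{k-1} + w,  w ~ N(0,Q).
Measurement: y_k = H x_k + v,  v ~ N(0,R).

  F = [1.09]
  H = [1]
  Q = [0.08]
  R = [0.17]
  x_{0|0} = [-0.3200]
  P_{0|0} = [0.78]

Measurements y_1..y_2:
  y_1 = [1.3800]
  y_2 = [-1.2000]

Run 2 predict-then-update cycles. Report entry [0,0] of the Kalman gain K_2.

K[0,0] = 0.5979

step 1: x^-=[-0.3488]  P^-=[1.0067]  S=[1.1767]  K=[0.8555]  nu=[1.7288]  x^+=[1.1302]  P^+=[0.1454]
step 2: x^-=[1.2320]  P^-=[0.2528]  S=[0.4228]  K=[0.5979]  nu=[-2.4320]  x^+=[-0.2221]  P^+=[0.1016]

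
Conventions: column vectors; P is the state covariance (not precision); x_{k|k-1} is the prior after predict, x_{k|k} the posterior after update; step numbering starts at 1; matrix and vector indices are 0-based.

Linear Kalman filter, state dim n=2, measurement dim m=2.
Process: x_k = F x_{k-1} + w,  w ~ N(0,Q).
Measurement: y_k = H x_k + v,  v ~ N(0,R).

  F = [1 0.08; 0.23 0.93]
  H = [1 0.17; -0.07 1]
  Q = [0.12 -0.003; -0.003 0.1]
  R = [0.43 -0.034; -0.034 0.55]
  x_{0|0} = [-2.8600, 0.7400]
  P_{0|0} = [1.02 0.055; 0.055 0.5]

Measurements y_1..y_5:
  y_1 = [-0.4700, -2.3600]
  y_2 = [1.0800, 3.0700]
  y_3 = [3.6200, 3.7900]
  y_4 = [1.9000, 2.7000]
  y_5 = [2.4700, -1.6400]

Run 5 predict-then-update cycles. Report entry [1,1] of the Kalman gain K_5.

K[1,1] = 0.3136

step 1: x^-=[-2.8008, 0.0304]  P^-=[1.1520 0.3210; 0.3210 0.6099]  S=[1.7088 0.3062; 0.3062 1.1206]  K=[0.7021 0.0226; 0.1625 0.4798]  nu=[2.3256, -2.5865]  x^+=[-1.2266, -0.8326]  P^+=[0.2995 0.0095; 0.0095 0.2590]
step 2: x^-=[-1.2932, -1.0565]  P^-=[0.4227 0.0942; 0.0942 0.3440]  S=[0.8946 0.0880; 0.0880 0.8829]  K=[0.4879 0.0246; 0.1344 0.3687]  nu=[2.5528, 4.0359]  x^+=[0.0516, 0.7749]  P^+=[0.2070 0.0114; 0.0114 0.1990]
step 3: x^-=[0.1135, 0.7325]  P^-=[0.3301 0.0703; 0.0703 0.2880]  S=[0.7923 0.0613; 0.0613 0.8298]  K=[0.4298 0.0251; 0.1248 0.3319]  nu=[3.3819, 3.0654]  x^+=[1.6440, 2.1720]  P^+=[0.1819 0.0119; 0.0119 0.1792]
step 4: x^-=[1.8177, 2.3981]  P^-=[0.3050 0.0635; 0.0635 0.2697]  S=[0.7644 0.0532; 0.0532 0.8123]  K=[0.4114 0.0249; 0.1208 0.3186]  nu=[-0.3254, 0.4291]  x^+=[1.6945, 2.4955]  P^+=[0.1740 0.0119; 0.0119 0.1720]
step 5: x^-=[1.8942, 2.7106]  P^-=[0.2970 0.0611; 0.0611 0.2630]  S=[0.7554 0.0503; 0.0503 0.8059]  K=[0.4053 0.0247; 0.1192 0.3136]  nu=[0.1150, -4.2180]  x^+=[1.8365, 1.4015]  P^+=[0.1714 0.0118; 0.0118 0.1693]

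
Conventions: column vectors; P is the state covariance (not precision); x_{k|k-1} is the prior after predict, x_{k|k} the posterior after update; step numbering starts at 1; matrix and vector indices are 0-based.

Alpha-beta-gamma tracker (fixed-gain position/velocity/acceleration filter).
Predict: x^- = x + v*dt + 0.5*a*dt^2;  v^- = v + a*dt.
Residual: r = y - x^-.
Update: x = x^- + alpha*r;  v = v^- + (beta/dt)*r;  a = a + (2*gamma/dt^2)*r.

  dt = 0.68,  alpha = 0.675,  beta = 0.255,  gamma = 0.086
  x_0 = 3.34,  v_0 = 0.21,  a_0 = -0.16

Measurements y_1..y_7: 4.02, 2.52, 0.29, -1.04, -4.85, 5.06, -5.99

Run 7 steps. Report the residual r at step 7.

resid = -6.4706

step 1: x_pred=3.4458  r=0.5742  x^+=3.8334  v^+=0.3165  a^+=0.0536
step 2: x_pred=4.0610  r=-1.5410  x^+=3.0208  v^+=-0.2249  a^+=-0.5196
step 3: x_pred=2.7477  r=-2.4577  x^+=1.0888  v^+=-1.4999  a^+=-1.4338
step 4: x_pred=-0.2627  r=-0.7773  x^+=-0.7874  v^+=-2.7664  a^+=-1.7230
step 5: x_pred=-3.0669  r=-1.7831  x^+=-4.2705  v^+=-4.6067  a^+=-2.3862
step 6: x_pred=-7.9548  r=13.0148  x^+=0.8302  v^+=-1.3488  a^+=2.4549
step 7: x_pred=0.4806  r=-6.4706  x^+=-3.8871  v^+=-2.1060  a^+=0.0480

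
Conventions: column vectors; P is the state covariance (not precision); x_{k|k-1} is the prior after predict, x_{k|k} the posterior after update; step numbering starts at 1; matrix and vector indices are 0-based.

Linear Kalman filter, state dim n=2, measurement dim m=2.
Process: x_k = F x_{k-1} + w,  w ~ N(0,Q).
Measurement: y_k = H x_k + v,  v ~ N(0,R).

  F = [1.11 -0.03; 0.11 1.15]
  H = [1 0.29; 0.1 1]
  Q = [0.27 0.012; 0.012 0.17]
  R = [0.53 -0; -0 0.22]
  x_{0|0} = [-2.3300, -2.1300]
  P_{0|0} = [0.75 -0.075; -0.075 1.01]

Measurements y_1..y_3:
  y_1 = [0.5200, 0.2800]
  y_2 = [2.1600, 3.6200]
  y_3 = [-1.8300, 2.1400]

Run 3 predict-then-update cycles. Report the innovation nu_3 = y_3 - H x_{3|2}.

innov = [-3.4152, -0.7234]

step 1: x^-=[-2.5224, -2.7058]  P^-=[1.2000 -0.0268; -0.0268 1.4958]  S=[1.8403 0.5263; 0.5263 1.7225]  K=[0.6929 -0.1576; -0.0293 0.8758]  nu=[3.8271, 3.2380]  x^+=[-0.3808, 0.0181]  P^+=[0.3886 -0.0735; -0.0735 0.2000]
step 2: x^-=[-0.4232, -0.0211]  P^-=[0.7538 -0.0411; -0.0411 0.4206]  S=[1.2954 0.1551; 0.1551 0.6400]  K=[0.5832 -0.0877; -0.0159 0.6547]  nu=[2.5893, 3.6834]  x^+=[0.7638, 2.3493]  P^+=[0.3241 -0.0517; -0.0517 0.1492]
step 3: x^-=[0.7774, 2.7857]  P^-=[0.6729 -0.0194; -0.0194 0.3582]  S=[1.2218 0.1512; 0.1512 0.5810]  K=[0.5538 -0.0617; -0.0070 0.6149]  nu=[-3.4152, -0.7234]  x^+=[-1.0693, 2.3646]  P^+=[0.3063 -0.0442; -0.0442 0.1397]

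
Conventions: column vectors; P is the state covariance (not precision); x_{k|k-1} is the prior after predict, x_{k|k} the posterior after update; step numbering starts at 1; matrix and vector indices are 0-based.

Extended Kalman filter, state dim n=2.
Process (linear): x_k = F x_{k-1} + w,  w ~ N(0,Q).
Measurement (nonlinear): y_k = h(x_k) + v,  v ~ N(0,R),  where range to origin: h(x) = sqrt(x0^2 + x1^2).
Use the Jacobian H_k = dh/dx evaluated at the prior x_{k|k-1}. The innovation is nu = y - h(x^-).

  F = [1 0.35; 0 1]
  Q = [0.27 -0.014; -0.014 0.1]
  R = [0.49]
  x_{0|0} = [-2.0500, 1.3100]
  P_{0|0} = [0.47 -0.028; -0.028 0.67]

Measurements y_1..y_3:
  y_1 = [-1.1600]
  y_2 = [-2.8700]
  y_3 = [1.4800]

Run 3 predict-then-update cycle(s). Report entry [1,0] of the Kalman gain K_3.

step 1: x^-=[-1.5915, 1.3100]  P^-=[0.8025 0.1925; 0.1925 0.7700]  H_jac=[-0.7721 0.6355]  S=[1.0904]  K=[-0.4560; 0.3125]  nu=[-3.2213]  x^+=[-0.1226, 0.3035]  P^+=[0.5757 0.3479; 0.3479 0.6635]
step 2: x^-=[-0.0164, 0.3035]  P^-=[1.1705 0.5661; 0.5661 0.7635]  H_jac=[-0.0539 0.9985]  S=[1.1938]  K=[0.4207; 0.6131]  nu=[-3.1739]  x^+=[-1.3515, -1.6425]  P^+=[0.9593 0.2582; 0.2582 0.3148]
step 3: x^-=[-1.9264, -1.6425]  P^-=[1.4486 0.3544; 0.3544 0.4148]  H_jac=[-0.7610 -0.6488]  S=[1.8534]  K=[-0.7188; -0.2907]  nu=[-1.0516]  x^+=[-1.1705, -1.3368]  P^+=[0.4909 -0.0329; -0.0329 0.2582]

K[1,0] = -0.2907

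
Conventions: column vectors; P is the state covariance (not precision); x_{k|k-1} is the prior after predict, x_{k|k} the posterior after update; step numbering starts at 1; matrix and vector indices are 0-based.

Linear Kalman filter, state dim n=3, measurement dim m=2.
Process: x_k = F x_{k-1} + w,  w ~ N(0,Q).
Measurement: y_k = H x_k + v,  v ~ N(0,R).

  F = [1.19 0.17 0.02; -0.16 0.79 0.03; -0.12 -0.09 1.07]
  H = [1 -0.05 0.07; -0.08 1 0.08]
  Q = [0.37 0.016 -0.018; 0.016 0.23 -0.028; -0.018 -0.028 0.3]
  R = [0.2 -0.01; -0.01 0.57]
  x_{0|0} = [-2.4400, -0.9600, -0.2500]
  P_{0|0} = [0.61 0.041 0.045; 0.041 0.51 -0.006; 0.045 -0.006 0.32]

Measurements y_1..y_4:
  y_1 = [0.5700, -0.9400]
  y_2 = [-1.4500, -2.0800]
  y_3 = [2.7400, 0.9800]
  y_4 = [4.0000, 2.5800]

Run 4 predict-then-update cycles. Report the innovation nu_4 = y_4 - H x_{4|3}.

step 1: x^-=[-3.0718, -0.3755, 0.1117]  P^-=[1.2674 0.0073 -0.0552; 0.0073 0.5531 -0.0585; -0.0552 -0.0585 0.6698]  S=[1.4640 -0.1359; -0.1359 1.1257]  K=[0.8644 0.0169; 0.0288 0.4902; -0.0038 -0.0009]  nu=[3.6152, -0.8192]  x^+=[0.0393, -0.6729, 0.0989]  P^+=[0.1772 0.0192 -0.0505; 0.0192 0.2853 -0.0581; -0.0505 -0.0581 0.6697]
step 2: x^-=[-0.0657, -0.5349, 0.1616]  P^-=[0.6344 0.0356 -0.1105; 0.0356 0.4061 -0.0650; -0.1105 -0.0650 1.0962]  S=[0.8222 -0.0516; -0.0516 0.9724]  K=[0.7610 0.0158; 0.0390 0.4114; -0.0351 0.0305]  nu=[-1.4224, -1.5633]  x^+=[-1.1728, -1.2334, 0.1639]  P^+=[0.1592 0.0212 -0.0878; 0.0212 0.2419 -0.0768; -0.0878 -0.0768 1.0942]
step 3: x^-=[-1.6020, -0.7818, 0.4271]  P^-=[0.6068 0.0337 -0.1491; 0.0337 0.3779 -0.0581; -0.1491 -0.0581 1.5948]  S=[0.7917 -0.0496; -0.0496 0.9492]  K=[0.7518 0.0111; 0.0381 0.3924; -0.0384 0.0838]  nu=[4.2730, 1.5995]  x^+=[1.6282, 0.0087, 0.3970]  P^+=[0.1600 0.0215 -0.1240; 0.0215 0.2321 -0.0887; -0.1240 -0.0887 1.5867]
step 4: x^-=[1.9470, -0.2417, 0.2286]  P^-=[0.6061 0.0314 -0.1868; 0.0314 0.3719 -0.0453; -0.1868 -0.0453 2.1701]  S=[0.7887 -0.0503; -0.0503 0.9498]  K=[0.7503 0.0060; 0.0369 0.3871; -0.0318 0.1491]  nu=[2.0249, 2.9592]  x^+=[3.4841, 0.9784, 0.6055]  P^+=[0.1625 0.0220 -0.1632; 0.0220 0.2300 -0.0996; -0.1632 -0.0996 2.1477]

innov = [2.0249, 2.9592]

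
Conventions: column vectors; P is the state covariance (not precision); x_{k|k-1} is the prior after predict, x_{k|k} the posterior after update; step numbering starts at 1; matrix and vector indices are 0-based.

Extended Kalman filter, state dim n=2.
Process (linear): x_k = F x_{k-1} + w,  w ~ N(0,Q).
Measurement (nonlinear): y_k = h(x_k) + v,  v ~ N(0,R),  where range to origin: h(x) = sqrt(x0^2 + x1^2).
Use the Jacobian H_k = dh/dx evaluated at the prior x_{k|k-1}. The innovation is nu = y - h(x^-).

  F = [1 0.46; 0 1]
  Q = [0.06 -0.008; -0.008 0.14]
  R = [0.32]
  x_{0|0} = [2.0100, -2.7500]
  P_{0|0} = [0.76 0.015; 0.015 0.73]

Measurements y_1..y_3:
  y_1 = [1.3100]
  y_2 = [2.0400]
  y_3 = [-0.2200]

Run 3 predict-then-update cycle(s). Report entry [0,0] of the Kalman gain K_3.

K[0,0] = -0.8387

step 1: x^-=[0.7450, -2.7500]  P^-=[0.9883 0.3428; 0.3428 0.8700]  H_jac=[0.2615 -0.9652]  S=[1.0251]  K=[-0.0707; -0.7318]  nu=[-1.5391]  x^+=[0.8538, -1.6237]  P^+=[0.9831 0.2898; 0.2898 0.3211]
step 2: x^-=[0.1069, -1.6237]  P^-=[1.3777 0.4295; 0.4295 0.4611]  H_jac=[0.0657 -0.9978]  S=[0.7288]  K=[-0.4639; -0.5927]  nu=[0.4128]  x^+=[-0.0846, -1.8683]  P^+=[1.2209 0.2291; 0.2291 0.2051]
step 3: x^-=[-0.9440, -1.8683]  P^-=[1.5351 0.3155; 0.3155 0.3451]  H_jac=[-0.4510 -0.8925]  S=[1.1611]  K=[-0.8387; -0.3878]  nu=[-2.3133]  x^+=[0.9962, -0.9712]  P^+=[0.7183 -0.0622; -0.0622 0.1705]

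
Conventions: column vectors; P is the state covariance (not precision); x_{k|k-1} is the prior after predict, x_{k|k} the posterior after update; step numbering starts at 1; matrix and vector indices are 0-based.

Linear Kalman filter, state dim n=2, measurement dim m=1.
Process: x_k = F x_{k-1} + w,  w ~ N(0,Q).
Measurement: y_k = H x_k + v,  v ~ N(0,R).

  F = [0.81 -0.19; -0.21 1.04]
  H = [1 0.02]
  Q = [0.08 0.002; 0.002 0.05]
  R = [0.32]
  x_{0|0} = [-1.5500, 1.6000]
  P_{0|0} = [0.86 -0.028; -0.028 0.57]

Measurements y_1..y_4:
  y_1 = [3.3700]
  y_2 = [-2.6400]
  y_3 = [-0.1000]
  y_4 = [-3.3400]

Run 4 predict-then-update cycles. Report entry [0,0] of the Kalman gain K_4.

step 1: x^-=[-1.5595, 1.9895]  P^-=[0.6734 -0.2816; -0.2816 0.7167]  S=[0.9825]  K=[0.6797; -0.2721]  nu=[4.8897]  x^+=[1.7642, 0.6592]  P^+=[0.2195 -0.0999; -0.0999 0.6439]
step 2: x^-=[1.3037, 0.3151]  P^-=[0.2780 -0.2508; -0.2508 0.7998]  S=[0.5883]  K=[0.4641; -0.3990]  nu=[-3.9500]  x^+=[-0.5293, 1.8913]  P^+=[0.1513 -0.1418; -0.1418 0.7062]
step 3: x^-=[-0.7881, 2.0781]  P^-=[0.2484 -0.2884; -0.2884 0.8824]  S=[0.5573]  K=[0.4355; -0.4859]  nu=[0.6465]  x^+=[-0.5065, 1.7640]  P^+=[0.1428 -0.1705; -0.1705 0.7508]
step 4: x^-=[-0.7455, 1.9409]  P^-=[0.2532 -0.3211; -0.3211 0.9429]  S=[0.5608]  K=[0.4401; -0.5389]  nu=[-2.6334]  x^+=[-1.9045, 3.3601]  P^+=[0.1446 -0.1881; -0.1881 0.7800]

K[0,0] = 0.4401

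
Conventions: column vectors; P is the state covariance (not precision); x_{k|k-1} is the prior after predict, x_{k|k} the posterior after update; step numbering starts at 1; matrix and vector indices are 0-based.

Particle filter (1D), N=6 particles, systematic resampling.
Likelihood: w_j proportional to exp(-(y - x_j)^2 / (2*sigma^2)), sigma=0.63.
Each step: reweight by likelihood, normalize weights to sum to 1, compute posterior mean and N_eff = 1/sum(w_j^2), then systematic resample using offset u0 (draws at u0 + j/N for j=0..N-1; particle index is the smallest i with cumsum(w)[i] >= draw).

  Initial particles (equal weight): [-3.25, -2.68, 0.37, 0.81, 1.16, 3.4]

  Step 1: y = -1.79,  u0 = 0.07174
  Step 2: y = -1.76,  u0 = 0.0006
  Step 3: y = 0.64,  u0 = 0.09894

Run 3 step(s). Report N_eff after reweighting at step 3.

step 1: w=[0.1550, 0.8381, 0.0064, 0.0005, 0.0000, 0.0000]  mean=-2.7472  Neff=1.3765  idx=[0, 1, 1, 1, 1, 1]
step 2: w=[0.0342, 0.1932, 0.1932, 0.1932, 0.1932, 0.1932]  mean=-2.6995  Neff=5.3272  idx=[0, 1, 2, 3, 4, 5]
step 3: w=[0.0011, 0.1998, 0.1998, 0.1998, 0.1998, 0.1998]  mean=-2.6806  Neff=5.0113  idx=[1, 2, 3, 3, 4, 5]

N_eff = 5.0113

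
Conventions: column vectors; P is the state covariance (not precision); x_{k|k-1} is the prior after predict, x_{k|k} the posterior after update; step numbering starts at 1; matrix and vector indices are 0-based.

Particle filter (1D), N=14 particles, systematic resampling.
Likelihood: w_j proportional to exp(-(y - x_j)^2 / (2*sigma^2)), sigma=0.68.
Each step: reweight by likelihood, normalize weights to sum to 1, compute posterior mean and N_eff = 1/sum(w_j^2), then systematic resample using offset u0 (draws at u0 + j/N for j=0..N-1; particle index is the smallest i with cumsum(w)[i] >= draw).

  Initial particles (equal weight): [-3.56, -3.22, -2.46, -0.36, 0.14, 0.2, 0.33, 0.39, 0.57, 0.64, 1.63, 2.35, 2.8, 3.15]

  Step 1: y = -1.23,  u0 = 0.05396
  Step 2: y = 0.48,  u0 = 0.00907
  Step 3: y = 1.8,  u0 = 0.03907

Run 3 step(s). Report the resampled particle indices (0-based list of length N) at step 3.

resampled_idx = [5, 6, 7, 8, 9, 10, 10, 11, 11, 12, 13, 13, 13, 13]

step 1: w=[0.0026, 0.0128, 0.1808, 0.4096, 0.1220, 0.1017, 0.0668, 0.0544, 0.0279, 0.0212, 0.0001, 0.0000, 0.0000, 0.0000]  mean=-0.5326  Neff=4.2645  idx=[2, 2, 3, 3, 3, 3, 3, 3, 4, 4, 5, 6, 7, 9]
step 2: w=[0.0000, 0.0000, 0.0554, 0.0554, 0.0554, 0.0554, 0.0554, 0.0554, 0.1048, 0.1048, 0.1091, 0.1159, 0.1177, 0.1155]  mean=0.0896  Neff=10.7662  idx=[2, 3, 4, 6, 7, 8, 9, 9, 10, 11, 11, 12, 12, 13]
step 3: w=[0.0071, 0.0071, 0.0071, 0.0071, 0.0071, 0.0560, 0.0560, 0.0560, 0.0692, 0.1065, 0.1065, 0.1284, 0.1284, 0.2573]  mean=0.3598  Neff=7.3342  idx=[5, 6, 7, 8, 9, 10, 10, 11, 11, 12, 13, 13, 13, 13]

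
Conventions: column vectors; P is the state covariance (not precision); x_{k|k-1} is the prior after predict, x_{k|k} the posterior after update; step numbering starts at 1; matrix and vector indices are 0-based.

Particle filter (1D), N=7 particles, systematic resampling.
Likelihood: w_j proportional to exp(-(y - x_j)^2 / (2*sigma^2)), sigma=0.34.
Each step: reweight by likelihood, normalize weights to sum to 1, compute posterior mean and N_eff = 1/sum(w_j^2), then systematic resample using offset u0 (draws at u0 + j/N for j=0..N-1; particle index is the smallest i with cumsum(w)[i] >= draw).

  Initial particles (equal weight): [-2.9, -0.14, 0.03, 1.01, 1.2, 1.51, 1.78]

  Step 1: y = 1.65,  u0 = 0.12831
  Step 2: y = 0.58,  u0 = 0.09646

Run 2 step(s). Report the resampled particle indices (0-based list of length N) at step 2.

resampled_idx = [0, 0, 0, 0, 0, 2, 3]

step 1: w=[0.0000, 0.0000, 0.0000, 0.0698, 0.1711, 0.3773, 0.3818]  mean=1.5251  Neff=3.1031  idx=[4, 5, 5, 5, 6, 6, 6]
step 2: w=[0.7109, 0.0890, 0.0890, 0.0890, 0.0074, 0.0074, 0.0074]  mean=1.2956  Neff=1.8893  idx=[0, 0, 0, 0, 0, 2, 3]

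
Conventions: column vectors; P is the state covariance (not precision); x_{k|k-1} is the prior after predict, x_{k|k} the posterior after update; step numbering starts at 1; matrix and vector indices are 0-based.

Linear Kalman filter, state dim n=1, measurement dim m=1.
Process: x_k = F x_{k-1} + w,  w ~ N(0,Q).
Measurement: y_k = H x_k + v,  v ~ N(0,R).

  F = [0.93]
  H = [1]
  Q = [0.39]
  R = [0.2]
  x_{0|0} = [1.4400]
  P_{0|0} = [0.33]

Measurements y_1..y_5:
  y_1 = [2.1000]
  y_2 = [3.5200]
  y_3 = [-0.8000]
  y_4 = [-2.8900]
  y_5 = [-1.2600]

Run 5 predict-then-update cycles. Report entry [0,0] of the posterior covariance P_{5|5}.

P_post[0,0] = 0.1440

step 1: x^-=[1.3392]  P^-=[0.6754]  S=[0.8754]  K=[0.7715]  nu=[0.7608]  x^+=[1.9262]  P^+=[0.1543]
step 2: x^-=[1.7914]  P^-=[0.5235]  S=[0.7235]  K=[0.7236]  nu=[1.7286]  x^+=[3.0421]  P^+=[0.1447]
step 3: x^-=[2.8292]  P^-=[0.5152]  S=[0.7152]  K=[0.7203]  nu=[-3.6292]  x^+=[0.2149]  P^+=[0.1441]
step 4: x^-=[0.1999]  P^-=[0.5146]  S=[0.7146]  K=[0.7201]  nu=[-3.0899]  x^+=[-2.0252]  P^+=[0.1440]
step 5: x^-=[-1.8835]  P^-=[0.5146]  S=[0.7146]  K=[0.7201]  nu=[0.6235]  x^+=[-1.4345]  P^+=[0.1440]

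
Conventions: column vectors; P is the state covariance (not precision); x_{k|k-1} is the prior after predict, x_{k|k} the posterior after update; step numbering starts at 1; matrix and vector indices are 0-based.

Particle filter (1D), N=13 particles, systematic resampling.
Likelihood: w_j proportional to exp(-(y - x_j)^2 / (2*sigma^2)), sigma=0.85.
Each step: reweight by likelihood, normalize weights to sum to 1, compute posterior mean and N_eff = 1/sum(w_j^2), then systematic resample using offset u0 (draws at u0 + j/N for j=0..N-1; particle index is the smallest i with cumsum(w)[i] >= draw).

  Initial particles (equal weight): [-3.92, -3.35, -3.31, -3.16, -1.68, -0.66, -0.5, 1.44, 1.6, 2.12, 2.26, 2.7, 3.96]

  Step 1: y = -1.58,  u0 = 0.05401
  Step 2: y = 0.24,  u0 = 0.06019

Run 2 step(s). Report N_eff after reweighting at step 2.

N_eff = 7.1577

step 1: w=[0.0093, 0.0469, 0.0517, 0.0728, 0.4071, 0.2282, 0.1829, 0.0007, 0.0004, 0.0000, 0.0000, 0.0000, 0.0000]  mean=-1.5188  Neff=3.8241  idx=[1, 3, 4, 4, 4, 4, 4, 5, 5, 5, 6, 6, 6]
step 2: w=[0.0000, 0.0001, 0.0188, 0.0188, 0.0188, 0.0188, 0.0188, 0.1373, 0.1373, 0.1373, 0.1647, 0.1647, 0.1647]  mean=-0.6769  Neff=7.1577  idx=[5, 7, 7, 8, 8, 9, 10, 10, 11, 11, 11, 12, 12]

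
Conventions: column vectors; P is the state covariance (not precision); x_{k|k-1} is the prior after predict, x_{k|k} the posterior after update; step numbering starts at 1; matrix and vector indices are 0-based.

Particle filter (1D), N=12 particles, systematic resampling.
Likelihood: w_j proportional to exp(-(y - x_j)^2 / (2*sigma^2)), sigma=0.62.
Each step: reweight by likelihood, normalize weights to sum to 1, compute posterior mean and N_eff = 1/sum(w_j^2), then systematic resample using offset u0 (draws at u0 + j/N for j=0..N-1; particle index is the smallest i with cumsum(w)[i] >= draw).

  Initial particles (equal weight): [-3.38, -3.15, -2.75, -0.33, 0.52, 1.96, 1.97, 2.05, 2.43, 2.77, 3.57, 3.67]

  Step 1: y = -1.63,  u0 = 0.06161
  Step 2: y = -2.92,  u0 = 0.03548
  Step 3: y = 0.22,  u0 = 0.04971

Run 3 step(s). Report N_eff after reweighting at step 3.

step 1: w=[0.0494, 0.1313, 0.5186, 0.2943, 0.0065, 0.0000, 0.0000, 0.0000, 0.0000, 0.0000, 0.0000, 0.0000]  mean=-2.1003  Neff=2.6650  idx=[1, 1, 2, 2, 2, 2, 2, 2, 3, 3, 3, 3]
step 2: w=[0.1221, 0.1221, 0.1260, 0.1260, 0.1260, 0.1260, 0.1260, 0.1260, 0.0000, 0.0000, 0.0000, 0.0000]  mean=-2.8475  Neff=7.9999  idx=[0, 0, 1, 2, 2, 3, 4, 4, 5, 6, 6, 7]
step 3: w=[0.0041, 0.0041, 0.0041, 0.1098, 0.1098, 0.1098, 0.1098, 0.1098, 0.1098, 0.1098, 0.1098, 0.1098]  mean=-2.7549  Neff=9.2188  idx=[3, 4, 4, 5, 6, 7, 7, 8, 9, 10, 10, 11]

N_eff = 9.2188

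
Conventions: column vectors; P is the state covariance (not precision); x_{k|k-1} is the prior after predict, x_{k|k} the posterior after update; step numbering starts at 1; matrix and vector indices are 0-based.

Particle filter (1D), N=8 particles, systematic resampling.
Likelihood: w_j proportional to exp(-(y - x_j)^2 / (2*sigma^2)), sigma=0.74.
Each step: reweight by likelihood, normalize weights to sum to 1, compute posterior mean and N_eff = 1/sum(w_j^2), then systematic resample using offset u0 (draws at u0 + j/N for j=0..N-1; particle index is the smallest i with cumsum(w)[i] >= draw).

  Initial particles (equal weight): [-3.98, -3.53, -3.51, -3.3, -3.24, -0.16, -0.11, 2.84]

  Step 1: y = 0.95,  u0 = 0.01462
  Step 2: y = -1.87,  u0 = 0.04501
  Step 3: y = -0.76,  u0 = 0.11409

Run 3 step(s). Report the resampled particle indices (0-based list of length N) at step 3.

step 1: w=[0.0000, 0.0000, 0.0000, 0.0000, 0.0000, 0.4500, 0.4969, 0.0531]  mean=0.0242  Neff=2.2114  idx=[5, 5, 5, 5, 6, 6, 6, 6]
step 2: w=[0.1349, 0.1349, 0.1349, 0.1349, 0.1151, 0.1151, 0.1151, 0.1151]  mean=-0.1370  Neff=7.9503  idx=[0, 1, 2, 3, 4, 5, 6, 7]
step 3: w=[0.1286, 0.1286, 0.1286, 0.1286, 0.1214, 0.1214, 0.1214, 0.1214]  mean=-0.1357  Neff=7.9935  idx=[0, 1, 2, 3, 4, 5, 6, 7]

resampled_idx = [0, 1, 2, 3, 4, 5, 6, 7]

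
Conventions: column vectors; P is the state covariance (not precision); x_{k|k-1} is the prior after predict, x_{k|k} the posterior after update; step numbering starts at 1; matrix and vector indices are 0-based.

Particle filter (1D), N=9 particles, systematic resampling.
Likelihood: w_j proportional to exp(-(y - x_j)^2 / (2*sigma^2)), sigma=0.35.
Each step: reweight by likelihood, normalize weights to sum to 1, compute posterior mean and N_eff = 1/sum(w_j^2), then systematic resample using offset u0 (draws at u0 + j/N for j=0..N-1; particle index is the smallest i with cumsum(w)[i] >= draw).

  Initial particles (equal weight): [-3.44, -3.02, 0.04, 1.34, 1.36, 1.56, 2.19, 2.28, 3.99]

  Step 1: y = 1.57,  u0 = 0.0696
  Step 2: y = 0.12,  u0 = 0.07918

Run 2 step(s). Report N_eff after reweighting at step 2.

N_eff = 5.5463

step 1: w=[0.0000, 0.0000, 0.0000, 0.2707, 0.2806, 0.3358, 0.0700, 0.0429, 0.0000]  mean=1.5193  Neff=3.6831  idx=[3, 3, 4, 4, 4, 5, 5, 5, 7]
step 2: w=[0.2114, 0.2114, 0.1730, 0.1730, 0.1730, 0.0194, 0.0194, 0.0194, 0.0000]  mean=1.3632  Neff=5.5463  idx=[0, 0, 1, 1, 2, 3, 3, 4, 6]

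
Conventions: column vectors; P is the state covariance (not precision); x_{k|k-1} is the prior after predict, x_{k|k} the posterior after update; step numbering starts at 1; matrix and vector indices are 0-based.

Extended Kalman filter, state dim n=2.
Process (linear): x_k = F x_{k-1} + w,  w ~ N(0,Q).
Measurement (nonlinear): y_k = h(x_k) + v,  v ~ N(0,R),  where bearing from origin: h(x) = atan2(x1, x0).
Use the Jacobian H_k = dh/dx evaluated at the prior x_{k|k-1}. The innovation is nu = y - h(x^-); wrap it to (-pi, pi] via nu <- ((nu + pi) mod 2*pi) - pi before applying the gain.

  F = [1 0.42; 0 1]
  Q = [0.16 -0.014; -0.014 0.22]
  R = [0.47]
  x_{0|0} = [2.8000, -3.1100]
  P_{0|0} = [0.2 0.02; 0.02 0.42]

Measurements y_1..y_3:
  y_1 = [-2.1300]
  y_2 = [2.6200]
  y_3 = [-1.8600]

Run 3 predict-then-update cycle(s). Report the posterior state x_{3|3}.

x_post = [-2.5444, -3.7495]

step 1: x^-=[1.4938, -3.1100]  P^-=[0.4509 0.1824; 0.1824 0.6400]  H_jac=[0.2613 0.1255]  S=[0.5228]  K=[0.2691; 0.2448]  nu=[-1.0070]  x^+=[1.2228, -3.3565]  P^+=[0.4130 0.1480; 0.1480 0.6087]
step 2: x^-=[-0.1869, -3.3565]  P^-=[0.8047 0.3896; 0.3896 0.8287]  H_jac=[0.2970 -0.0165]  S=[0.5374]  K=[0.4328; 0.1898]  nu=[-2.0368]  x^+=[-1.0683, -3.7431]  P^+=[0.7040 0.3455; 0.3455 0.8093]
step 3: x^-=[-2.6404, -3.7431]  P^-=[1.2970 0.6714; 0.6714 1.0293]  H_jac=[0.1784 -0.1258]  S=[0.4974]  K=[0.2953; -0.0196]  nu=[0.3251]  x^+=[-2.5444, -3.7495]  P^+=[1.2536 0.6743; 0.6743 1.0291]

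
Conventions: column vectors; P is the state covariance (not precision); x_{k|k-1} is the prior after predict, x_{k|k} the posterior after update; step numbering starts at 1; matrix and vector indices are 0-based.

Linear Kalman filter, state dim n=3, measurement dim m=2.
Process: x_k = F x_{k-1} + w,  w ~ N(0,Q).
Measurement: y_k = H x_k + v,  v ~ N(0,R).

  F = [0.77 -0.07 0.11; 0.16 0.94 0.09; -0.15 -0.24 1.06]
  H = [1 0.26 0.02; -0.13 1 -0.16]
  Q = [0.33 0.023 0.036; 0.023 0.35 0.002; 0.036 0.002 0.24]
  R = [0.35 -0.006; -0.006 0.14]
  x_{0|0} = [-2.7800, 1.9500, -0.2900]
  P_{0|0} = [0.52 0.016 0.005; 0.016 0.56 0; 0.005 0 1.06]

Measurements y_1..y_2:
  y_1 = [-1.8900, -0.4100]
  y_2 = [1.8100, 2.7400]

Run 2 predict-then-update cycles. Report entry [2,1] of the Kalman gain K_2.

K[2,1] = -0.0946

step 1: x^-=[-2.3090, 1.3621, -0.3584]  P^-=[0.6530 0.0725 0.1102; 0.0725 0.8717 -0.0378; 0.1102 -0.0378 1.4745]  S=[1.1043 0.1840; 0.1840 1.0583]  K=[0.6335 -0.1385; 0.1375 0.7966; 0.1678 -0.3013]  nu=[0.0720, -2.1296]  x^+=[-1.9685, -0.3244, 0.2954]  P^+=[0.2218 0.0037 -0.0120; 0.0037 0.1390 0.1738; -0.0120 0.1738 1.3660]
step 2: x^-=[-1.4605, -0.5933, 0.6863]  P^-=[0.4736 0.0732 0.1443; 0.0732 0.5197 0.2625; 0.1443 0.2625 1.7034]  S=[0.9060 0.1037; 0.1037 0.6143]  K=[0.5599 -0.1132; 0.1514 0.7366; 0.2830 -0.0946]  nu=[3.4110, 3.2532]  x^+=[0.0812, 2.3196, 1.3438]  P^+=[0.1949 0.0066 0.0029; 0.0066 0.1425 0.2464; 0.0029 0.2464 1.6309]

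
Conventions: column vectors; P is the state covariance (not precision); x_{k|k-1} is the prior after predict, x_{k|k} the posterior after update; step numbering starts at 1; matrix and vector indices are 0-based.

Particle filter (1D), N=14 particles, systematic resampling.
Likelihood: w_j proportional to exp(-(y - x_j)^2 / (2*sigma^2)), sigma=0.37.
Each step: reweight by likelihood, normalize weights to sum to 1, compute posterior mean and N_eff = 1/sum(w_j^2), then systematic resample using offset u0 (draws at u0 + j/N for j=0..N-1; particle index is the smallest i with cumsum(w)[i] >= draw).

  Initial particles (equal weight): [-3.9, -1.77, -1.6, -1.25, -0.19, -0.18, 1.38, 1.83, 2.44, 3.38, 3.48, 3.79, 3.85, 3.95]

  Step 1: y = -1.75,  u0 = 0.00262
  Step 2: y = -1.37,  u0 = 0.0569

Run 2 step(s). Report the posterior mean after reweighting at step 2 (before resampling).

post_mean = -1.5906

step 1: w=[0.0000, 0.4302, 0.3968, 0.1729, 0.0001, 0.0001, 0.0000, 0.0000, 0.0000, 0.0000, 0.0000, 0.0000, 0.0000, 0.0000]  mean=-1.6125  Neff=2.6852  idx=[1, 1, 1, 1, 1, 1, 2, 2, 2, 2, 2, 2, 3, 3]
step 2: w=[0.0547, 0.0547, 0.0547, 0.0547, 0.0547, 0.0547, 0.0809, 0.0809, 0.0809, 0.0809, 0.0809, 0.0809, 0.0931, 0.0931]  mean=-1.5906  Neff=13.4075  idx=[1, 2, 3, 4, 6, 7, 7, 8, 9, 10, 11, 12, 13, 13]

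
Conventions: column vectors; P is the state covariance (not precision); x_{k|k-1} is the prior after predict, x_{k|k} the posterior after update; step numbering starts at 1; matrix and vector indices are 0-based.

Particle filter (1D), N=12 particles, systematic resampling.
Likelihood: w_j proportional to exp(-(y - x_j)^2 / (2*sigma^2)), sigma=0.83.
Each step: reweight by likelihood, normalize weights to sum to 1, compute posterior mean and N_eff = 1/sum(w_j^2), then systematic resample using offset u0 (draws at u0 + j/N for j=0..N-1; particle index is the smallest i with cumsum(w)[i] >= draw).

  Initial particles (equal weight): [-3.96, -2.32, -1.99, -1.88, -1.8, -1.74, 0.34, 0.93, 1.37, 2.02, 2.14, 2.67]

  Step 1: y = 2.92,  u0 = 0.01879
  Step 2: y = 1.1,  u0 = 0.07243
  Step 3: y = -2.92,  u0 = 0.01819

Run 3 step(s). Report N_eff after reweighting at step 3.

step 1: w=[0.0000, 0.0000, 0.0000, 0.0000, 0.0000, 0.0000, 0.0033, 0.0236, 0.0731, 0.2321, 0.2687, 0.3993]  mean=2.2330  Neff=3.4321  idx=[7, 9, 9, 9, 10, 10, 10, 11, 11, 11, 11, 11]
step 2: w=[0.2037, 0.1126, 0.1126, 0.1126, 0.0949, 0.0949, 0.0949, 0.0348, 0.0348, 0.0348, 0.0348, 0.0348]  mean=1.9451  Neff=8.8820  idx=[0, 0, 1, 2, 2, 3, 4, 5, 6, 6, 9, 11]
step 3: w=[0.4986, 0.4986, 0.0005, 0.0005, 0.0005, 0.0005, 0.0002, 0.0002, 0.0002, 0.0002, 0.0000, 0.0000]  mean=0.9331  Neff=2.0109  idx=[0, 0, 0, 0, 0, 0, 1, 1, 1, 1, 1, 1]

N_eff = 2.0109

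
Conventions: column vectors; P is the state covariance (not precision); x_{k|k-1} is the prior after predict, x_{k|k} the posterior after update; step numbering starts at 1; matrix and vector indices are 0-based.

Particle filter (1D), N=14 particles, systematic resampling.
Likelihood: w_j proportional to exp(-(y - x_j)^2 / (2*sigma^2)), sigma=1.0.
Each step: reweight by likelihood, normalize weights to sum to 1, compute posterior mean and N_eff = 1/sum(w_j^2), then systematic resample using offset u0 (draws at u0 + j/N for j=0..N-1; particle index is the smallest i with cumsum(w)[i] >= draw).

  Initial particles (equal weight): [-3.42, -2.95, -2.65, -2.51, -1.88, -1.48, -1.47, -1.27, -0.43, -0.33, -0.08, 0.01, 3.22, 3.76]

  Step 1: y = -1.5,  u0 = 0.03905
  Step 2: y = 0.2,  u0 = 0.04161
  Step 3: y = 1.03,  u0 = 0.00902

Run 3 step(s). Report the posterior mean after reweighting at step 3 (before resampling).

step 1: w=[0.0217, 0.0480, 0.0709, 0.0825, 0.1278, 0.1373, 0.1373, 0.1338, 0.0775, 0.0693, 0.0501, 0.0439, 0.0000, 0.0000]  mean=-1.4857  Neff=9.8270  idx=[1, 2, 3, 4, 4, 5, 5, 6, 6, 7, 7, 8, 9, 11]
step 2: w=[0.0015, 0.0037, 0.0055, 0.0249, 0.0249, 0.0529, 0.0529, 0.0538, 0.0538, 0.0736, 0.0736, 0.1778, 0.1884, 0.2129]  mean=-0.7598  Neff=7.3592  idx=[4, 5, 7, 8, 9, 10, 11, 11, 12, 12, 12, 13, 13, 13]
step 3: w=[0.0037, 0.0109, 0.0111, 0.0111, 0.0180, 0.0180, 0.0872, 0.0872, 0.1004, 0.1004, 0.1004, 0.1505, 0.1505, 0.1505]  mean=-0.2713  Neff=8.7366  idx=[1, 6, 6, 7, 8, 9, 9, 10, 11, 11, 12, 12, 13, 13]

post_mean = -0.2713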